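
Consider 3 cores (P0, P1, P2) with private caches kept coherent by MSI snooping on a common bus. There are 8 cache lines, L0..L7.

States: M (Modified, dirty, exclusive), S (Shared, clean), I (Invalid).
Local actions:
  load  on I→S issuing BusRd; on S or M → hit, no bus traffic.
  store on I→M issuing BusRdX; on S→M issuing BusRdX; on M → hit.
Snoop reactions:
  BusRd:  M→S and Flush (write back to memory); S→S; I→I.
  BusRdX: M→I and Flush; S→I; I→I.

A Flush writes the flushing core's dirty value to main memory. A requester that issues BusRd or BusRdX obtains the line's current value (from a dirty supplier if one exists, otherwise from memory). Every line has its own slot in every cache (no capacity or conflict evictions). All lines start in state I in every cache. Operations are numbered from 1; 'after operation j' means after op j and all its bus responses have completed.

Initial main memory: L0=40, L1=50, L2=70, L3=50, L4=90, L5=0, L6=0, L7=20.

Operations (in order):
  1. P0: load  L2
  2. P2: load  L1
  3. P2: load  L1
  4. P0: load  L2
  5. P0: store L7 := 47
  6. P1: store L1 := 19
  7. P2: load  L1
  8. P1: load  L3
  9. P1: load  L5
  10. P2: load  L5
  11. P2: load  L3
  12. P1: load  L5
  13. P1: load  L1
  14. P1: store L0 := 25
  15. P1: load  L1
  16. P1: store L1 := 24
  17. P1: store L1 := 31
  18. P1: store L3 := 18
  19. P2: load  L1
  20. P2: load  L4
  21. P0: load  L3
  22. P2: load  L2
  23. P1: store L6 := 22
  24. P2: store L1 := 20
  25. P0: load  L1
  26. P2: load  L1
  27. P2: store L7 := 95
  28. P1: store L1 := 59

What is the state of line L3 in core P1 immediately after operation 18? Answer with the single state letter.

[1] P0: load  L2 | P0:S(70), P1:I, P2:I | bus: BusRd
[2] P2: load  L1 | P0:I, P1:I, P2:S(50) | bus: BusRd
[3] P2: load  L1 | P0:I, P1:I, P2:S(50) | bus: none
[4] P0: load  L2 | P0:S(70), P1:I, P2:I | bus: none
[5] P0: store L7 := 47 | P0:M(47), P1:I, P2:I | bus: BusRdX
[6] P1: store L1 := 19 | P0:I, P1:M(19), P2:I | bus: BusRdX
[7] P2: load  L1 | P0:I, P1:S(19), P2:S(19) | bus: BusRd,Flush
[8] P1: load  L3 | P0:I, P1:S(50), P2:I | bus: BusRd
[9] P1: load  L5 | P0:I, P1:S(0), P2:I | bus: BusRd
[10] P2: load  L5 | P0:I, P1:S(0), P2:S(0) | bus: BusRd
[11] P2: load  L3 | P0:I, P1:S(50), P2:S(50) | bus: BusRd
[12] P1: load  L5 | P0:I, P1:S(0), P2:S(0) | bus: none
[13] P1: load  L1 | P0:I, P1:S(19), P2:S(19) | bus: none
[14] P1: store L0 := 25 | P0:I, P1:M(25), P2:I | bus: BusRdX
[15] P1: load  L1 | P0:I, P1:S(19), P2:S(19) | bus: none
[16] P1: store L1 := 24 | P0:I, P1:M(24), P2:I | bus: BusRdX
[17] P1: store L1 := 31 | P0:I, P1:M(31), P2:I | bus: none
[18] P1: store L3 := 18 | P0:I, P1:M(18), P2:I | bus: BusRdX
[19] P2: load  L1 | P0:I, P1:S(31), P2:S(31) | bus: BusRd,Flush
[20] P2: load  L4 | P0:I, P1:I, P2:S(90) | bus: BusRd
[21] P0: load  L3 | P0:S(18), P1:S(18), P2:I | bus: BusRd,Flush
[22] P2: load  L2 | P0:S(70), P1:I, P2:S(70) | bus: BusRd
[23] P1: store L6 := 22 | P0:I, P1:M(22), P2:I | bus: BusRdX
[24] P2: store L1 := 20 | P0:I, P1:I, P2:M(20) | bus: BusRdX
[25] P0: load  L1 | P0:S(20), P1:I, P2:S(20) | bus: BusRd,Flush
[26] P2: load  L1 | P0:S(20), P1:I, P2:S(20) | bus: none
[27] P2: store L7 := 95 | P0:I, P1:I, P2:M(95) | bus: BusRdX,Flush
[28] P1: store L1 := 59 | P0:I, P1:M(59), P2:I | bus: BusRdX

state = M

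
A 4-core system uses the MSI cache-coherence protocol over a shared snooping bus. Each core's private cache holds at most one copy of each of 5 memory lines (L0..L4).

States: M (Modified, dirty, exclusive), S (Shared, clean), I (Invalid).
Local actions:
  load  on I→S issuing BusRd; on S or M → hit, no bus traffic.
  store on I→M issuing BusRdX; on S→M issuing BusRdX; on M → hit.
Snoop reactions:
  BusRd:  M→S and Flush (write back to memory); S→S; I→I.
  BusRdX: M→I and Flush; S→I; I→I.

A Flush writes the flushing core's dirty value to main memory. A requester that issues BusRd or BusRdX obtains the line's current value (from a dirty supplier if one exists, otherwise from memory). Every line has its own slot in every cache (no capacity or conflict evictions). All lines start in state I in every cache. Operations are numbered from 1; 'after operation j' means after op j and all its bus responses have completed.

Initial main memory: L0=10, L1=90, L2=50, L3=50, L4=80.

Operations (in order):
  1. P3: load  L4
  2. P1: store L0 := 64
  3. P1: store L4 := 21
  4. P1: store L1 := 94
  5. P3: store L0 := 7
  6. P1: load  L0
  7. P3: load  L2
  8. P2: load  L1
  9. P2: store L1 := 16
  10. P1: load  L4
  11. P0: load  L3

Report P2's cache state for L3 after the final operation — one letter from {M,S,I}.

[1] P3: load  L4 | P0:I, P1:I, P2:I, P3:S(80) | bus: BusRd
[2] P1: store L0 := 64 | P0:I, P1:M(64), P2:I, P3:I | bus: BusRdX
[3] P1: store L4 := 21 | P0:I, P1:M(21), P2:I, P3:I | bus: BusRdX
[4] P1: store L1 := 94 | P0:I, P1:M(94), P2:I, P3:I | bus: BusRdX
[5] P3: store L0 := 7 | P0:I, P1:I, P2:I, P3:M(7) | bus: BusRdX,Flush
[6] P1: load  L0 | P0:I, P1:S(7), P2:I, P3:S(7) | bus: BusRd,Flush
[7] P3: load  L2 | P0:I, P1:I, P2:I, P3:S(50) | bus: BusRd
[8] P2: load  L1 | P0:I, P1:S(94), P2:S(94), P3:I | bus: BusRd,Flush
[9] P2: store L1 := 16 | P0:I, P1:I, P2:M(16), P3:I | bus: BusRdX
[10] P1: load  L4 | P0:I, P1:M(21), P2:I, P3:I | bus: none
[11] P0: load  L3 | P0:S(50), P1:I, P2:I, P3:I | bus: BusRd

state = I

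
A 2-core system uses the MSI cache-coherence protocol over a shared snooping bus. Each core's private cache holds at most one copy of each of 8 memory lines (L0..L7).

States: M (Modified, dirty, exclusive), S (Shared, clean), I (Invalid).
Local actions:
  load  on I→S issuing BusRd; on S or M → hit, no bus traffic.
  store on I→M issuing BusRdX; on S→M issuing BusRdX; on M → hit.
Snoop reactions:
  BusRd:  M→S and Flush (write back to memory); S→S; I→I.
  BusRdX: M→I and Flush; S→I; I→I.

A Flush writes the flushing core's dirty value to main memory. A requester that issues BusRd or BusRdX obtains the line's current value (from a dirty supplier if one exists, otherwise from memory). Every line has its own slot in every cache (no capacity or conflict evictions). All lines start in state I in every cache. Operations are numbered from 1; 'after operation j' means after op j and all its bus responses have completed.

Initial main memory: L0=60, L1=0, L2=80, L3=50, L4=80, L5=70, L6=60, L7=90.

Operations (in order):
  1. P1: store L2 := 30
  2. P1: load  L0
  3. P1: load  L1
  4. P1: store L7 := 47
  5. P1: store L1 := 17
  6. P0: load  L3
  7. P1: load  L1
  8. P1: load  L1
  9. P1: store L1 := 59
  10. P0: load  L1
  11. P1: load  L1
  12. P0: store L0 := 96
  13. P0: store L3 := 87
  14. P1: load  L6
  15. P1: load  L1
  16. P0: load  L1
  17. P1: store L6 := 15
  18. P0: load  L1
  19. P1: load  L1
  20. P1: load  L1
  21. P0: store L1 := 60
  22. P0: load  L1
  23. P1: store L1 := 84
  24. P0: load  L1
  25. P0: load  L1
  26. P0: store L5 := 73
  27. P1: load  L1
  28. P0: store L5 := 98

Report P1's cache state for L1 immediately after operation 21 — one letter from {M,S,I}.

  op1 P1: store L2 := 30 → I/M on L2; bus BusRdX; mem=80
  op2 P1: load  L0 → I/S on L0; bus BusRd; mem=60
  op3 P1: load  L1 → I/S on L1; bus BusRd; mem=0
  op4 P1: store L7 := 47 → I/M on L7; bus BusRdX; mem=90
  op5 P1: store L1 := 17 → I/M on L1; bus BusRdX; mem=0
  op6 P0: load  L3 → S/I on L3; bus BusRd; mem=50
  op7 P1: load  L1 → I/M on L1; bus (none); mem=0
  op8 P1: load  L1 → I/M on L1; bus (none); mem=0
  op9 P1: store L1 := 59 → I/M on L1; bus (none); mem=0
  op10 P0: load  L1 → S/S on L1; bus BusRd Flush; mem=59
  op11 P1: load  L1 → S/S on L1; bus (none); mem=59
  op12 P0: store L0 := 96 → M/I on L0; bus BusRdX; mem=60
  op13 P0: store L3 := 87 → M/I on L3; bus BusRdX; mem=50
  op14 P1: load  L6 → I/S on L6; bus BusRd; mem=60
  op15 P1: load  L1 → S/S on L1; bus (none); mem=59
  op16 P0: load  L1 → S/S on L1; bus (none); mem=59
  op17 P1: store L6 := 15 → I/M on L6; bus BusRdX; mem=60
  op18 P0: load  L1 → S/S on L1; bus (none); mem=59
  op19 P1: load  L1 → S/S on L1; bus (none); mem=59
  op20 P1: load  L1 → S/S on L1; bus (none); mem=59
  op21 P0: store L1 := 60 → M/I on L1; bus BusRdX; mem=59
  op22 P0: load  L1 → M/I on L1; bus (none); mem=59
  op23 P1: store L1 := 84 → I/M on L1; bus BusRdX Flush; mem=60
  op24 P0: load  L1 → S/S on L1; bus BusRd Flush; mem=84
  op25 P0: load  L1 → S/S on L1; bus (none); mem=84
  op26 P0: store L5 := 73 → M/I on L5; bus BusRdX; mem=70
  op27 P1: load  L1 → S/S on L1; bus (none); mem=84
  op28 P0: store L5 := 98 → M/I on L5; bus (none); mem=70

state = I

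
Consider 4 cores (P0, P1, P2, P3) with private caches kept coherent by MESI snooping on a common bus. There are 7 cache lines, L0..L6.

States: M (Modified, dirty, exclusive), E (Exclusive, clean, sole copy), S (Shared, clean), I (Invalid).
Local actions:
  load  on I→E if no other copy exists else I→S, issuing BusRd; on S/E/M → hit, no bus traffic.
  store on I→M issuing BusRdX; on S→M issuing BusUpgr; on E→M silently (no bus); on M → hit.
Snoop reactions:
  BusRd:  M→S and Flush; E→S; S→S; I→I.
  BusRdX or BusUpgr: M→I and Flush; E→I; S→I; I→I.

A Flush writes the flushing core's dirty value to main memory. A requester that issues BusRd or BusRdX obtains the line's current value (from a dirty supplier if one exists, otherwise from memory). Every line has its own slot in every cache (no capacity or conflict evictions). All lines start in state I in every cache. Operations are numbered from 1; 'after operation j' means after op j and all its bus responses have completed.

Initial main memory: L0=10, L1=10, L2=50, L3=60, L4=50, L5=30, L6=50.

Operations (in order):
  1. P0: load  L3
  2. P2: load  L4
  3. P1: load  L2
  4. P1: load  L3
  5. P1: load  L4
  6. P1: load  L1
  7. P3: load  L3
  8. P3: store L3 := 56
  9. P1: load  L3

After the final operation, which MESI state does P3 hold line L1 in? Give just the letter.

state = I

step 1: P0: load  L3  ⟶  EIII  (L3)  txn=BusRd  M[L3]=60
step 2: P2: load  L4  ⟶  IIEI  (L4)  txn=BusRd  M[L4]=50
step 3: P1: load  L2  ⟶  IEII  (L2)  txn=BusRd  M[L2]=50
step 4: P1: load  L3  ⟶  SSII  (L3)  txn=BusRd  M[L3]=60
step 5: P1: load  L4  ⟶  ISSI  (L4)  txn=BusRd  M[L4]=50
step 6: P1: load  L1  ⟶  IEII  (L1)  txn=BusRd  M[L1]=10
step 7: P3: load  L3  ⟶  SSIS  (L3)  txn=BusRd  M[L3]=60
step 8: P3: store L3 := 56  ⟶  IIIM  (L3)  txn=BusUpgr  M[L3]=60
step 9: P1: load  L3  ⟶  ISIS  (L3)  txn=BusRd+Flush  M[L3]=56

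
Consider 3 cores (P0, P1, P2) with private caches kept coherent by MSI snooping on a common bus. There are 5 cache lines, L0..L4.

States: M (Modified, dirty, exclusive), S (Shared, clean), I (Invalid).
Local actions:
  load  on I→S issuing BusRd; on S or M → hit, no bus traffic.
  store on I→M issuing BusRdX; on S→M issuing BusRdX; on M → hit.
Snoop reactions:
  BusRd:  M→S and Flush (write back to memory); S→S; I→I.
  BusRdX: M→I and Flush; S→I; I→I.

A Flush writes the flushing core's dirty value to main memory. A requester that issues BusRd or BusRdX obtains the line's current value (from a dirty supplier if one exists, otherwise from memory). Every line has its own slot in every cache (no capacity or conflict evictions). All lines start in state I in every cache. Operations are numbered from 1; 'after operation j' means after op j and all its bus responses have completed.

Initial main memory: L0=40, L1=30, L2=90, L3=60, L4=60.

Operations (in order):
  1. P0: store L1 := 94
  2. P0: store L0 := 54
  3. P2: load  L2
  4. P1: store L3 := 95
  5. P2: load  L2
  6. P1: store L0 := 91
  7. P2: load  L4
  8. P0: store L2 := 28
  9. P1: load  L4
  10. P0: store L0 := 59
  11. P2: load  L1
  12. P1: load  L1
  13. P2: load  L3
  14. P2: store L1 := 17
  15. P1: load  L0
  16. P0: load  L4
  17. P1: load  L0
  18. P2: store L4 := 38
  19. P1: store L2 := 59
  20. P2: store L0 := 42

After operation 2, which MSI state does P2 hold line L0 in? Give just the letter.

1. P0: store L1 := 94  bus=[BusRdX]  L1: P0=M P1=I P2=I  mem[L1]=30
2. P0: store L0 := 54  bus=[BusRdX]  L0: P0=M P1=I P2=I  mem[L0]=40
3. P2: load  L2  bus=[BusRd]  L2: P0=I P1=I P2=S  mem[L2]=90
4. P1: store L3 := 95  bus=[BusRdX]  L3: P0=I P1=M P2=I  mem[L3]=60
5. P2: load  L2  bus=[-]  L2: P0=I P1=I P2=S  mem[L2]=90
6. P1: store L0 := 91  bus=[BusRdX,Flush]  L0: P0=I P1=M P2=I  mem[L0]=54
7. P2: load  L4  bus=[BusRd]  L4: P0=I P1=I P2=S  mem[L4]=60
8. P0: store L2 := 28  bus=[BusRdX]  L2: P0=M P1=I P2=I  mem[L2]=90
9. P1: load  L4  bus=[BusRd]  L4: P0=I P1=S P2=S  mem[L4]=60
10. P0: store L0 := 59  bus=[BusRdX,Flush]  L0: P0=M P1=I P2=I  mem[L0]=91
11. P2: load  L1  bus=[BusRd,Flush]  L1: P0=S P1=I P2=S  mem[L1]=94
12. P1: load  L1  bus=[BusRd]  L1: P0=S P1=S P2=S  mem[L1]=94
13. P2: load  L3  bus=[BusRd,Flush]  L3: P0=I P1=S P2=S  mem[L3]=95
14. P2: store L1 := 17  bus=[BusRdX]  L1: P0=I P1=I P2=M  mem[L1]=94
15. P1: load  L0  bus=[BusRd,Flush]  L0: P0=S P1=S P2=I  mem[L0]=59
16. P0: load  L4  bus=[BusRd]  L4: P0=S P1=S P2=S  mem[L4]=60
17. P1: load  L0  bus=[-]  L0: P0=S P1=S P2=I  mem[L0]=59
18. P2: store L4 := 38  bus=[BusRdX]  L4: P0=I P1=I P2=M  mem[L4]=60
19. P1: store L2 := 59  bus=[BusRdX,Flush]  L2: P0=I P1=M P2=I  mem[L2]=28
20. P2: store L0 := 42  bus=[BusRdX]  L0: P0=I P1=I P2=M  mem[L0]=59

state = I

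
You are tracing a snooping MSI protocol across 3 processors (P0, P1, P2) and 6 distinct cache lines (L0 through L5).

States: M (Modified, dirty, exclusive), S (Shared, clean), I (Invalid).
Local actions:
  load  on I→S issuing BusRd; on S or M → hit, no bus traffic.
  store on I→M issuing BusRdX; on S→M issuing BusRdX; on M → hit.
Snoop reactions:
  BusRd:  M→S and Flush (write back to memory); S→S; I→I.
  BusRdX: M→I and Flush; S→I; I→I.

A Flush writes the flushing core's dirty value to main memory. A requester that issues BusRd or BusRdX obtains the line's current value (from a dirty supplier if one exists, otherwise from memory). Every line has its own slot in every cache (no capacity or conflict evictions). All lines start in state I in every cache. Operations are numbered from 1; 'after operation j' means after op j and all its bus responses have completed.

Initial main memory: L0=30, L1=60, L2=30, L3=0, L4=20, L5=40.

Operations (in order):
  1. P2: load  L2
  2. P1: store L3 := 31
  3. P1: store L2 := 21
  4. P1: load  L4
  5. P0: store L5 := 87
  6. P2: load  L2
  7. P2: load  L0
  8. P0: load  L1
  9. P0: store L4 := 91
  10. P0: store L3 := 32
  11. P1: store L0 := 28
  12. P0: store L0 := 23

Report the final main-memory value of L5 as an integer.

memory[L5] = 40

step 1: P2: load  L2  ⟶  IIS  (L2)  txn=BusRd  M[L2]=30
step 2: P1: store L3 := 31  ⟶  IMI  (L3)  txn=BusRdX  M[L3]=0
step 3: P1: store L2 := 21  ⟶  IMI  (L2)  txn=BusRdX  M[L2]=30
step 4: P1: load  L4  ⟶  ISI  (L4)  txn=BusRd  M[L4]=20
step 5: P0: store L5 := 87  ⟶  MII  (L5)  txn=BusRdX  M[L5]=40
step 6: P2: load  L2  ⟶  ISS  (L2)  txn=BusRd+Flush  M[L2]=21
step 7: P2: load  L0  ⟶  IIS  (L0)  txn=BusRd  M[L0]=30
step 8: P0: load  L1  ⟶  SII  (L1)  txn=BusRd  M[L1]=60
step 9: P0: store L4 := 91  ⟶  MII  (L4)  txn=BusRdX  M[L4]=20
step 10: P0: store L3 := 32  ⟶  MII  (L3)  txn=BusRdX+Flush  M[L3]=31
step 11: P1: store L0 := 28  ⟶  IMI  (L0)  txn=BusRdX  M[L0]=30
step 12: P0: store L0 := 23  ⟶  MII  (L0)  txn=BusRdX+Flush  M[L0]=28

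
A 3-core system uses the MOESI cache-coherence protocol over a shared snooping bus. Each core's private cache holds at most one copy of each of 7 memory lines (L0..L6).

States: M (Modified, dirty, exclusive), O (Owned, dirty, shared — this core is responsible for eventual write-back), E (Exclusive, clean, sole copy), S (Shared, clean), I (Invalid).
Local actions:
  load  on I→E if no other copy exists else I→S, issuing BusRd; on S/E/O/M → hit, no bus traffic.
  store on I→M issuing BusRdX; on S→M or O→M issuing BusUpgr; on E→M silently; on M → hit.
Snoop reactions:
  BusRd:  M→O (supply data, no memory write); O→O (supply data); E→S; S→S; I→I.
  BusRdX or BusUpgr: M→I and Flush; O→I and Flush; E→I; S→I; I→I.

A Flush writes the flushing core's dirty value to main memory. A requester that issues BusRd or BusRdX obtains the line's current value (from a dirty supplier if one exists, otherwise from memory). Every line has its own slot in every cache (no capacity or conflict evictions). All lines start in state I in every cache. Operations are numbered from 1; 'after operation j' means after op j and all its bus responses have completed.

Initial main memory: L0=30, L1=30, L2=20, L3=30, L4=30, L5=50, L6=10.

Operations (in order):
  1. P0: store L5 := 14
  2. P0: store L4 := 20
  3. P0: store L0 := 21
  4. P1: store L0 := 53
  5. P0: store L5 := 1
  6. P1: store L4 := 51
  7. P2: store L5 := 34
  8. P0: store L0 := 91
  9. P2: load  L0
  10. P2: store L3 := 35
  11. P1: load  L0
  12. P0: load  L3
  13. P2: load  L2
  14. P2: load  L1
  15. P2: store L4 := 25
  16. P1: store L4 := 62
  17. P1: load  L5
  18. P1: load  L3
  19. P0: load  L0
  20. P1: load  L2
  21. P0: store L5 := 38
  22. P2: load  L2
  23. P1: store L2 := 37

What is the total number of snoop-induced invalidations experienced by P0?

step 1: P0: store L5 := 14  ⟶  MII  (L5)  txn=BusRdX  M[L5]=50
step 2: P0: store L4 := 20  ⟶  MII  (L4)  txn=BusRdX  M[L4]=30
step 3: P0: store L0 := 21  ⟶  MII  (L0)  txn=BusRdX  M[L0]=30
step 4: P1: store L0 := 53  ⟶  IMI  (L0)  txn=BusRdX+Flush  M[L0]=21
step 5: P0: store L5 := 1  ⟶  MII  (L5)  txn=∅  M[L5]=50
step 6: P1: store L4 := 51  ⟶  IMI  (L4)  txn=BusRdX+Flush  M[L4]=20
step 7: P2: store L5 := 34  ⟶  IIM  (L5)  txn=BusRdX+Flush  M[L5]=1
step 8: P0: store L0 := 91  ⟶  MII  (L0)  txn=BusRdX+Flush  M[L0]=53
step 9: P2: load  L0  ⟶  OIS  (L0)  txn=BusRd  M[L0]=53
step 10: P2: store L3 := 35  ⟶  IIM  (L3)  txn=BusRdX  M[L3]=30
step 11: P1: load  L0  ⟶  OSS  (L0)  txn=BusRd  M[L0]=53
step 12: P0: load  L3  ⟶  SIO  (L3)  txn=BusRd  M[L3]=30
step 13: P2: load  L2  ⟶  IIE  (L2)  txn=BusRd  M[L2]=20
step 14: P2: load  L1  ⟶  IIE  (L1)  txn=BusRd  M[L1]=30
step 15: P2: store L4 := 25  ⟶  IIM  (L4)  txn=BusRdX+Flush  M[L4]=51
step 16: P1: store L4 := 62  ⟶  IMI  (L4)  txn=BusRdX+Flush  M[L4]=25
step 17: P1: load  L5  ⟶  ISO  (L5)  txn=BusRd  M[L5]=1
step 18: P1: load  L3  ⟶  SSO  (L3)  txn=BusRd  M[L3]=30
step 19: P0: load  L0  ⟶  OSS  (L0)  txn=∅  M[L0]=53
step 20: P1: load  L2  ⟶  ISS  (L2)  txn=BusRd  M[L2]=20
step 21: P0: store L5 := 38  ⟶  MII  (L5)  txn=BusRdX+Flush  M[L5]=34
step 22: P2: load  L2  ⟶  ISS  (L2)  txn=∅  M[L2]=20
step 23: P1: store L2 := 37  ⟶  IMI  (L2)  txn=BusUpgr  M[L2]=20

invalidations = 3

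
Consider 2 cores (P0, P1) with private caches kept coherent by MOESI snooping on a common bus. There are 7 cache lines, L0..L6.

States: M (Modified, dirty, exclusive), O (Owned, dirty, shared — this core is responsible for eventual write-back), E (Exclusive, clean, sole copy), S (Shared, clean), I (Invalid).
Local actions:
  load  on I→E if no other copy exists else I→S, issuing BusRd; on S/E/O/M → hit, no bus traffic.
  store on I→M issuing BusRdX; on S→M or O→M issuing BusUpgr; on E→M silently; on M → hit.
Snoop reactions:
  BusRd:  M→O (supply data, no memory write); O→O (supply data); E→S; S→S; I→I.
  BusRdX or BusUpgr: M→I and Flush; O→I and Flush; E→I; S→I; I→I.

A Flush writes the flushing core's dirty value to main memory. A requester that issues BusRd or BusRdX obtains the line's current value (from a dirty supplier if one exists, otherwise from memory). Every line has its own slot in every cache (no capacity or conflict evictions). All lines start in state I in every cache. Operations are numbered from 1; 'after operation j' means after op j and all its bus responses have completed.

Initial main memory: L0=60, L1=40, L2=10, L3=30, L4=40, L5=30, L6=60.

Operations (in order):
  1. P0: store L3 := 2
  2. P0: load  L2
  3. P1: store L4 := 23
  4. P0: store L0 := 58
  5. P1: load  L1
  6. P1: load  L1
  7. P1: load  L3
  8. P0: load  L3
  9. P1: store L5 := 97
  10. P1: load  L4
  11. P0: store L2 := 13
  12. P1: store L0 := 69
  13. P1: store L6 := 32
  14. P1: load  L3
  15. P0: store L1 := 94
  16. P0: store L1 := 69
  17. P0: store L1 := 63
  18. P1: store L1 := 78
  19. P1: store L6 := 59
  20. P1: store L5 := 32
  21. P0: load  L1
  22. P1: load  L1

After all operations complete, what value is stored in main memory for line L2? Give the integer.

[1] P0: store L3 := 2 | P0:M(2), P1:I | bus: BusRdX
[2] P0: load  L2 | P0:E(10), P1:I | bus: BusRd
[3] P1: store L4 := 23 | P0:I, P1:M(23) | bus: BusRdX
[4] P0: store L0 := 58 | P0:M(58), P1:I | bus: BusRdX
[5] P1: load  L1 | P0:I, P1:E(40) | bus: BusRd
[6] P1: load  L1 | P0:I, P1:E(40) | bus: none
[7] P1: load  L3 | P0:O(2), P1:S(2) | bus: BusRd
[8] P0: load  L3 | P0:O(2), P1:S(2) | bus: none
[9] P1: store L5 := 97 | P0:I, P1:M(97) | bus: BusRdX
[10] P1: load  L4 | P0:I, P1:M(23) | bus: none
[11] P0: store L2 := 13 | P0:M(13), P1:I | bus: none
[12] P1: store L0 := 69 | P0:I, P1:M(69) | bus: BusRdX,Flush
[13] P1: store L6 := 32 | P0:I, P1:M(32) | bus: BusRdX
[14] P1: load  L3 | P0:O(2), P1:S(2) | bus: none
[15] P0: store L1 := 94 | P0:M(94), P1:I | bus: BusRdX
[16] P0: store L1 := 69 | P0:M(69), P1:I | bus: none
[17] P0: store L1 := 63 | P0:M(63), P1:I | bus: none
[18] P1: store L1 := 78 | P0:I, P1:M(78) | bus: BusRdX,Flush
[19] P1: store L6 := 59 | P0:I, P1:M(59) | bus: none
[20] P1: store L5 := 32 | P0:I, P1:M(32) | bus: none
[21] P0: load  L1 | P0:S(78), P1:O(78) | bus: BusRd
[22] P1: load  L1 | P0:S(78), P1:O(78) | bus: none

memory[L2] = 10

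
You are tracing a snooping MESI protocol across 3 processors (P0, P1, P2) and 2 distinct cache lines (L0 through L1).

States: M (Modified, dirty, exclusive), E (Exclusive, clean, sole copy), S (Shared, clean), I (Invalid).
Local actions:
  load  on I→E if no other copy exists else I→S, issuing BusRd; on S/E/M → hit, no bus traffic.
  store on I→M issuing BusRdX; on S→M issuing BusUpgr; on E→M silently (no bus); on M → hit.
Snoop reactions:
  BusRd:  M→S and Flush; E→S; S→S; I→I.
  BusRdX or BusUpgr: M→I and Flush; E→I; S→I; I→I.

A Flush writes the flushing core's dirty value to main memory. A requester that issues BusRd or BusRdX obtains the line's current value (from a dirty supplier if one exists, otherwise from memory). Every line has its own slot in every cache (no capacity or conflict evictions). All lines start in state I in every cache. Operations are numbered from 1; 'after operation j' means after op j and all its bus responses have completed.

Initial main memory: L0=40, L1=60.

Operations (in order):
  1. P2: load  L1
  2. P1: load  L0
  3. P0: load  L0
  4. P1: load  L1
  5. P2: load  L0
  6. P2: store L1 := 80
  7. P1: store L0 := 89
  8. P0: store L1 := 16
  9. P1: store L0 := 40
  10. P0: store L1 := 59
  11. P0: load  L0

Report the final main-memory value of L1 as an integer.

  op1 P2: load  L1 → I/I/E on L1; bus BusRd; mem=60
  op2 P1: load  L0 → I/E/I on L0; bus BusRd; mem=40
  op3 P0: load  L0 → S/S/I on L0; bus BusRd; mem=40
  op4 P1: load  L1 → I/S/S on L1; bus BusRd; mem=60
  op5 P2: load  L0 → S/S/S on L0; bus BusRd; mem=40
  op6 P2: store L1 := 80 → I/I/M on L1; bus BusUpgr; mem=60
  op7 P1: store L0 := 89 → I/M/I on L0; bus BusUpgr; mem=40
  op8 P0: store L1 := 16 → M/I/I on L1; bus BusRdX Flush; mem=80
  op9 P1: store L0 := 40 → I/M/I on L0; bus (none); mem=40
  op10 P0: store L1 := 59 → M/I/I on L1; bus (none); mem=80
  op11 P0: load  L0 → S/S/I on L0; bus BusRd Flush; mem=40

memory[L1] = 80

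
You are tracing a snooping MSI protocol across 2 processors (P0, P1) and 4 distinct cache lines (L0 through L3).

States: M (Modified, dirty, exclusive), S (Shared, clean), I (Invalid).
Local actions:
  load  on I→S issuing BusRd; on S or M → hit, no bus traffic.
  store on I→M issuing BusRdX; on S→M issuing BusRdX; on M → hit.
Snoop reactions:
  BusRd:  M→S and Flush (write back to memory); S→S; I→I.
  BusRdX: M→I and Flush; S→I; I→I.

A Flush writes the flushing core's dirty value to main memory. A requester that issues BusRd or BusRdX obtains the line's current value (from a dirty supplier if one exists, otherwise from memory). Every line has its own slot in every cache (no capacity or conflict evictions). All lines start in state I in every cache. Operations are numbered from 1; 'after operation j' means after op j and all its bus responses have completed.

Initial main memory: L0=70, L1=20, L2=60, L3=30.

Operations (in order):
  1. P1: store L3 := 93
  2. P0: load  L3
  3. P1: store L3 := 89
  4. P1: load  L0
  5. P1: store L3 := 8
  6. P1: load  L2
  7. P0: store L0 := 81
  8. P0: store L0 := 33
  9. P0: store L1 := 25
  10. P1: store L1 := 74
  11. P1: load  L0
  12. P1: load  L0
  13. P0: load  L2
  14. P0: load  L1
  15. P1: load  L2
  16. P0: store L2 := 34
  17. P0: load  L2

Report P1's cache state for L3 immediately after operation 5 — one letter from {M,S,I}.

state = M

  op1 P1: store L3 := 93 → I/M on L3; bus BusRdX; mem=30
  op2 P0: load  L3 → S/S on L3; bus BusRd Flush; mem=93
  op3 P1: store L3 := 89 → I/M on L3; bus BusRdX; mem=93
  op4 P1: load  L0 → I/S on L0; bus BusRd; mem=70
  op5 P1: store L3 := 8 → I/M on L3; bus (none); mem=93
  op6 P1: load  L2 → I/S on L2; bus BusRd; mem=60
  op7 P0: store L0 := 81 → M/I on L0; bus BusRdX; mem=70
  op8 P0: store L0 := 33 → M/I on L0; bus (none); mem=70
  op9 P0: store L1 := 25 → M/I on L1; bus BusRdX; mem=20
  op10 P1: store L1 := 74 → I/M on L1; bus BusRdX Flush; mem=25
  op11 P1: load  L0 → S/S on L0; bus BusRd Flush; mem=33
  op12 P1: load  L0 → S/S on L0; bus (none); mem=33
  op13 P0: load  L2 → S/S on L2; bus BusRd; mem=60
  op14 P0: load  L1 → S/S on L1; bus BusRd Flush; mem=74
  op15 P1: load  L2 → S/S on L2; bus (none); mem=60
  op16 P0: store L2 := 34 → M/I on L2; bus BusRdX; mem=60
  op17 P0: load  L2 → M/I on L2; bus (none); mem=60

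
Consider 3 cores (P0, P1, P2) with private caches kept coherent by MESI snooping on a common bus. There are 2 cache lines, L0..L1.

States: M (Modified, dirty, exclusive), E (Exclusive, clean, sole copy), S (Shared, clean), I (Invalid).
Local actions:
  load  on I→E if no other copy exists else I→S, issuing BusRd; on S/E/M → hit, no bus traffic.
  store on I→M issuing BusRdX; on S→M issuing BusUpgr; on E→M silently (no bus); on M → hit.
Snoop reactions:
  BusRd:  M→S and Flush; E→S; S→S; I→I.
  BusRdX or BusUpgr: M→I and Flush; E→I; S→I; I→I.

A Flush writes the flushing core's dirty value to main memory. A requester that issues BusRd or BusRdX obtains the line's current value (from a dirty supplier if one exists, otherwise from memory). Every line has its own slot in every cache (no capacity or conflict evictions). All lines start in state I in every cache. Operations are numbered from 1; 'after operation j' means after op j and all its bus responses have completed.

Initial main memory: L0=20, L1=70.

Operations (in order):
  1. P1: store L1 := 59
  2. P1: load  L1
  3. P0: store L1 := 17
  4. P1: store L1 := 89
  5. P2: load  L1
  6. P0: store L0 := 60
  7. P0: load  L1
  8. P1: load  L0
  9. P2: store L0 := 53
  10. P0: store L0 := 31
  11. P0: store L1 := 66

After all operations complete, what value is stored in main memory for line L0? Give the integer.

memory[L0] = 53

[1] P1: store L1 := 59 | P0:I, P1:M(59), P2:I | bus: BusRdX
[2] P1: load  L1 | P0:I, P1:M(59), P2:I | bus: none
[3] P0: store L1 := 17 | P0:M(17), P1:I, P2:I | bus: BusRdX,Flush
[4] P1: store L1 := 89 | P0:I, P1:M(89), P2:I | bus: BusRdX,Flush
[5] P2: load  L1 | P0:I, P1:S(89), P2:S(89) | bus: BusRd,Flush
[6] P0: store L0 := 60 | P0:M(60), P1:I, P2:I | bus: BusRdX
[7] P0: load  L1 | P0:S(89), P1:S(89), P2:S(89) | bus: BusRd
[8] P1: load  L0 | P0:S(60), P1:S(60), P2:I | bus: BusRd,Flush
[9] P2: store L0 := 53 | P0:I, P1:I, P2:M(53) | bus: BusRdX
[10] P0: store L0 := 31 | P0:M(31), P1:I, P2:I | bus: BusRdX,Flush
[11] P0: store L1 := 66 | P0:M(66), P1:I, P2:I | bus: BusUpgr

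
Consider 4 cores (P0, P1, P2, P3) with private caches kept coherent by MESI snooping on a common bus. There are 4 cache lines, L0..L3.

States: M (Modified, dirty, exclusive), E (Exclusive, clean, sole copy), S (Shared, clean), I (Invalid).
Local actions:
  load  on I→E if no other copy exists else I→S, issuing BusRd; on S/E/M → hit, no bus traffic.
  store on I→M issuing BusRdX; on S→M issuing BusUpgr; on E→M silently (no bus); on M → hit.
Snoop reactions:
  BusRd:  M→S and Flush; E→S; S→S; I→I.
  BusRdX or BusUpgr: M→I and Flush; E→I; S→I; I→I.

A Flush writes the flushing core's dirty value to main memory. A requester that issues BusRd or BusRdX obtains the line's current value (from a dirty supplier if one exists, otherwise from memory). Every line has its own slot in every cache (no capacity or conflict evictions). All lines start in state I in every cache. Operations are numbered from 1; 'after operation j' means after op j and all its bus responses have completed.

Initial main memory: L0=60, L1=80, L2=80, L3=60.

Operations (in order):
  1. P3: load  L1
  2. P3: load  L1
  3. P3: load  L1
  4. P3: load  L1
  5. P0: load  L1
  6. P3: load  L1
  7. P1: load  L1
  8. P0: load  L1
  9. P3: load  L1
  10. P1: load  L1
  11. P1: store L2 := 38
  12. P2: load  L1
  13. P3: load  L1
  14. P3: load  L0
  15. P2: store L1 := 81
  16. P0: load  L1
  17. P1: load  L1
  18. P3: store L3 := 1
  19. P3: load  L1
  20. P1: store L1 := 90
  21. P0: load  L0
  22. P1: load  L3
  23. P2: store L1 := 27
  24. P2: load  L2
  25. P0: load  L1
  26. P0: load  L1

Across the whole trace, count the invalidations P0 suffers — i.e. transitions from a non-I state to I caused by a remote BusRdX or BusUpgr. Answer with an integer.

[1] P3: load  L1 | P0:I, P1:I, P2:I, P3:E(80) | bus: BusRd
[2] P3: load  L1 | P0:I, P1:I, P2:I, P3:E(80) | bus: none
[3] P3: load  L1 | P0:I, P1:I, P2:I, P3:E(80) | bus: none
[4] P3: load  L1 | P0:I, P1:I, P2:I, P3:E(80) | bus: none
[5] P0: load  L1 | P0:S(80), P1:I, P2:I, P3:S(80) | bus: BusRd
[6] P3: load  L1 | P0:S(80), P1:I, P2:I, P3:S(80) | bus: none
[7] P1: load  L1 | P0:S(80), P1:S(80), P2:I, P3:S(80) | bus: BusRd
[8] P0: load  L1 | P0:S(80), P1:S(80), P2:I, P3:S(80) | bus: none
[9] P3: load  L1 | P0:S(80), P1:S(80), P2:I, P3:S(80) | bus: none
[10] P1: load  L1 | P0:S(80), P1:S(80), P2:I, P3:S(80) | bus: none
[11] P1: store L2 := 38 | P0:I, P1:M(38), P2:I, P3:I | bus: BusRdX
[12] P2: load  L1 | P0:S(80), P1:S(80), P2:S(80), P3:S(80) | bus: BusRd
[13] P3: load  L1 | P0:S(80), P1:S(80), P2:S(80), P3:S(80) | bus: none
[14] P3: load  L0 | P0:I, P1:I, P2:I, P3:E(60) | bus: BusRd
[15] P2: store L1 := 81 | P0:I, P1:I, P2:M(81), P3:I | bus: BusUpgr
[16] P0: load  L1 | P0:S(81), P1:I, P2:S(81), P3:I | bus: BusRd,Flush
[17] P1: load  L1 | P0:S(81), P1:S(81), P2:S(81), P3:I | bus: BusRd
[18] P3: store L3 := 1 | P0:I, P1:I, P2:I, P3:M(1) | bus: BusRdX
[19] P3: load  L1 | P0:S(81), P1:S(81), P2:S(81), P3:S(81) | bus: BusRd
[20] P1: store L1 := 90 | P0:I, P1:M(90), P2:I, P3:I | bus: BusUpgr
[21] P0: load  L0 | P0:S(60), P1:I, P2:I, P3:S(60) | bus: BusRd
[22] P1: load  L3 | P0:I, P1:S(1), P2:I, P3:S(1) | bus: BusRd,Flush
[23] P2: store L1 := 27 | P0:I, P1:I, P2:M(27), P3:I | bus: BusRdX,Flush
[24] P2: load  L2 | P0:I, P1:S(38), P2:S(38), P3:I | bus: BusRd,Flush
[25] P0: load  L1 | P0:S(27), P1:I, P2:S(27), P3:I | bus: BusRd,Flush
[26] P0: load  L1 | P0:S(27), P1:I, P2:S(27), P3:I | bus: none

invalidations = 2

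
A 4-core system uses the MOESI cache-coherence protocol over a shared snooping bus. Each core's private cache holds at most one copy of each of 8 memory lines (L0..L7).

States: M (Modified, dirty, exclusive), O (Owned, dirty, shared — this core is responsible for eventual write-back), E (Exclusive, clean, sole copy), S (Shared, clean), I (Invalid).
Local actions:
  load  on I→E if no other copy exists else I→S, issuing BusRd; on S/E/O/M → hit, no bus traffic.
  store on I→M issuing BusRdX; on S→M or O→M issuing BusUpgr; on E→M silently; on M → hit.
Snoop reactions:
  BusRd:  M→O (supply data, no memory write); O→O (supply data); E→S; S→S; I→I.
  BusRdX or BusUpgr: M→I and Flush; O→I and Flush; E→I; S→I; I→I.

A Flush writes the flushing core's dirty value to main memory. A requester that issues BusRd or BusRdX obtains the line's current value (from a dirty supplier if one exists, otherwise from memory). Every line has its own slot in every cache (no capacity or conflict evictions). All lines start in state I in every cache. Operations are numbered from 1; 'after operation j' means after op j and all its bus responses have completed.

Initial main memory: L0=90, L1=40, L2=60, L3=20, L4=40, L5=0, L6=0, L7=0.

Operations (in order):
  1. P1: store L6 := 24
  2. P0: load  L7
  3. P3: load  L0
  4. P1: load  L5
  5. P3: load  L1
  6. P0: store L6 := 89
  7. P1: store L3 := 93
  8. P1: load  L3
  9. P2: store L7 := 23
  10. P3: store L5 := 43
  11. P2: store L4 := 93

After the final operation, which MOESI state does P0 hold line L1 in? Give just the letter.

[1] P1: store L6 := 24 | P0:I, P1:M(24), P2:I, P3:I | bus: BusRdX
[2] P0: load  L7 | P0:E(0), P1:I, P2:I, P3:I | bus: BusRd
[3] P3: load  L0 | P0:I, P1:I, P2:I, P3:E(90) | bus: BusRd
[4] P1: load  L5 | P0:I, P1:E(0), P2:I, P3:I | bus: BusRd
[5] P3: load  L1 | P0:I, P1:I, P2:I, P3:E(40) | bus: BusRd
[6] P0: store L6 := 89 | P0:M(89), P1:I, P2:I, P3:I | bus: BusRdX,Flush
[7] P1: store L3 := 93 | P0:I, P1:M(93), P2:I, P3:I | bus: BusRdX
[8] P1: load  L3 | P0:I, P1:M(93), P2:I, P3:I | bus: none
[9] P2: store L7 := 23 | P0:I, P1:I, P2:M(23), P3:I | bus: BusRdX
[10] P3: store L5 := 43 | P0:I, P1:I, P2:I, P3:M(43) | bus: BusRdX
[11] P2: store L4 := 93 | P0:I, P1:I, P2:M(93), P3:I | bus: BusRdX

state = I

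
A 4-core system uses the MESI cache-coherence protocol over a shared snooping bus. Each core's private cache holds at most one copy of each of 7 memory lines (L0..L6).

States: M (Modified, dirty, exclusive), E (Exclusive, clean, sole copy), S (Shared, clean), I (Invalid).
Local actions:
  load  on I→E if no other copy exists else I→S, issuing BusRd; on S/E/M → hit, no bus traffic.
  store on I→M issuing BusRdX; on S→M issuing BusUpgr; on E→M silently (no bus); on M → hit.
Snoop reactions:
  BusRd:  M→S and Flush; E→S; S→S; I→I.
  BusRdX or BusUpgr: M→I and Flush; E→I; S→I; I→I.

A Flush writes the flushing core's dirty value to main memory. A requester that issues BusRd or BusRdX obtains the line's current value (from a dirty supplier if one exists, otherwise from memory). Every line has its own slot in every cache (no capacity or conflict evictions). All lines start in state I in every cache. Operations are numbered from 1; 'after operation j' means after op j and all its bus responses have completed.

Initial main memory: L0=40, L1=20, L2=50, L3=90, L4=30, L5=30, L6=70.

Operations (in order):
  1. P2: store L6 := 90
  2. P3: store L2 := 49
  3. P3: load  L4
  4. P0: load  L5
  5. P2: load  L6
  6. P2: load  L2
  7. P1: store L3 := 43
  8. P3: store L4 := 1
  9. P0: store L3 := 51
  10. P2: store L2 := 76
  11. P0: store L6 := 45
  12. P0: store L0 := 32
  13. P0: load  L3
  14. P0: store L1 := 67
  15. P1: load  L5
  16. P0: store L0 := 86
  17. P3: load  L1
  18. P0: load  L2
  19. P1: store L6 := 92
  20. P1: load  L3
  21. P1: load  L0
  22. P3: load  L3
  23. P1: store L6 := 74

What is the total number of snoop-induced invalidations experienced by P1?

invalidations = 1

step 1: P2: store L6 := 90  ⟶  IIMI  (L6)  txn=BusRdX  M[L6]=70
step 2: P3: store L2 := 49  ⟶  IIIM  (L2)  txn=BusRdX  M[L2]=50
step 3: P3: load  L4  ⟶  IIIE  (L4)  txn=BusRd  M[L4]=30
step 4: P0: load  L5  ⟶  EIII  (L5)  txn=BusRd  M[L5]=30
step 5: P2: load  L6  ⟶  IIMI  (L6)  txn=∅  M[L6]=70
step 6: P2: load  L2  ⟶  IISS  (L2)  txn=BusRd+Flush  M[L2]=49
step 7: P1: store L3 := 43  ⟶  IMII  (L3)  txn=BusRdX  M[L3]=90
step 8: P3: store L4 := 1  ⟶  IIIM  (L4)  txn=∅  M[L4]=30
step 9: P0: store L3 := 51  ⟶  MIII  (L3)  txn=BusRdX+Flush  M[L3]=43
step 10: P2: store L2 := 76  ⟶  IIMI  (L2)  txn=BusUpgr  M[L2]=49
step 11: P0: store L6 := 45  ⟶  MIII  (L6)  txn=BusRdX+Flush  M[L6]=90
step 12: P0: store L0 := 32  ⟶  MIII  (L0)  txn=BusRdX  M[L0]=40
step 13: P0: load  L3  ⟶  MIII  (L3)  txn=∅  M[L3]=43
step 14: P0: store L1 := 67  ⟶  MIII  (L1)  txn=BusRdX  M[L1]=20
step 15: P1: load  L5  ⟶  SSII  (L5)  txn=BusRd  M[L5]=30
step 16: P0: store L0 := 86  ⟶  MIII  (L0)  txn=∅  M[L0]=40
step 17: P3: load  L1  ⟶  SIIS  (L1)  txn=BusRd+Flush  M[L1]=67
step 18: P0: load  L2  ⟶  SISI  (L2)  txn=BusRd+Flush  M[L2]=76
step 19: P1: store L6 := 92  ⟶  IMII  (L6)  txn=BusRdX+Flush  M[L6]=45
step 20: P1: load  L3  ⟶  SSII  (L3)  txn=BusRd+Flush  M[L3]=51
step 21: P1: load  L0  ⟶  SSII  (L0)  txn=BusRd+Flush  M[L0]=86
step 22: P3: load  L3  ⟶  SSIS  (L3)  txn=BusRd  M[L3]=51
step 23: P1: store L6 := 74  ⟶  IMII  (L6)  txn=∅  M[L6]=45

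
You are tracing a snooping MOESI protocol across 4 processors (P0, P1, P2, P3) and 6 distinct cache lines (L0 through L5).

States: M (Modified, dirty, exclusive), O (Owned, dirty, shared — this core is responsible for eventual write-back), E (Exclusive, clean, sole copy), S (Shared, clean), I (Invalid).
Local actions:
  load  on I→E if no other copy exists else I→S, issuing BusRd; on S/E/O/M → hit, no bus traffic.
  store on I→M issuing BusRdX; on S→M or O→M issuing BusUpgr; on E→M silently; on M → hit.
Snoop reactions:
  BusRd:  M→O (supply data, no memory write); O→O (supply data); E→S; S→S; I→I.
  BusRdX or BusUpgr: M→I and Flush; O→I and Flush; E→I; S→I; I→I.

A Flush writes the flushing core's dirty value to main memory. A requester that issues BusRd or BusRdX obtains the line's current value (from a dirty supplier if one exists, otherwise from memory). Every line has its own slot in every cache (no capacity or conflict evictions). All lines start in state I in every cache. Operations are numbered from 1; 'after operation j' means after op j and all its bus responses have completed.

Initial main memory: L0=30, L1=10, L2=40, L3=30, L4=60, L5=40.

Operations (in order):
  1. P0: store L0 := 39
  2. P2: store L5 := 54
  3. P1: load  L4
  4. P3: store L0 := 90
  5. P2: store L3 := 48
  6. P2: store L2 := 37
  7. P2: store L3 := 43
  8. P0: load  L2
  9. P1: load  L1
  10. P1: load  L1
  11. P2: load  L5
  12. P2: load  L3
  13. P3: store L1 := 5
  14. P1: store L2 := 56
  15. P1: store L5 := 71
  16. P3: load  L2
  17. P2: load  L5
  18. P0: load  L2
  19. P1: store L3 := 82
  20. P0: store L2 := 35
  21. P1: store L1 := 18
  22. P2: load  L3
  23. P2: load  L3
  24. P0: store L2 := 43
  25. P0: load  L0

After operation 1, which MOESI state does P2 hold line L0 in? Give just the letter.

state = I

step 1: P0: store L0 := 39  ⟶  MIII  (L0)  txn=BusRdX  M[L0]=30
step 2: P2: store L5 := 54  ⟶  IIMI  (L5)  txn=BusRdX  M[L5]=40
step 3: P1: load  L4  ⟶  IEII  (L4)  txn=BusRd  M[L4]=60
step 4: P3: store L0 := 90  ⟶  IIIM  (L0)  txn=BusRdX+Flush  M[L0]=39
step 5: P2: store L3 := 48  ⟶  IIMI  (L3)  txn=BusRdX  M[L3]=30
step 6: P2: store L2 := 37  ⟶  IIMI  (L2)  txn=BusRdX  M[L2]=40
step 7: P2: store L3 := 43  ⟶  IIMI  (L3)  txn=∅  M[L3]=30
step 8: P0: load  L2  ⟶  SIOI  (L2)  txn=BusRd  M[L2]=40
step 9: P1: load  L1  ⟶  IEII  (L1)  txn=BusRd  M[L1]=10
step 10: P1: load  L1  ⟶  IEII  (L1)  txn=∅  M[L1]=10
step 11: P2: load  L5  ⟶  IIMI  (L5)  txn=∅  M[L5]=40
step 12: P2: load  L3  ⟶  IIMI  (L3)  txn=∅  M[L3]=30
step 13: P3: store L1 := 5  ⟶  IIIM  (L1)  txn=BusRdX  M[L1]=10
step 14: P1: store L2 := 56  ⟶  IMII  (L2)  txn=BusRdX+Flush  M[L2]=37
step 15: P1: store L5 := 71  ⟶  IMII  (L5)  txn=BusRdX+Flush  M[L5]=54
step 16: P3: load  L2  ⟶  IOIS  (L2)  txn=BusRd  M[L2]=37
step 17: P2: load  L5  ⟶  IOSI  (L5)  txn=BusRd  M[L5]=54
step 18: P0: load  L2  ⟶  SOIS  (L2)  txn=BusRd  M[L2]=37
step 19: P1: store L3 := 82  ⟶  IMII  (L3)  txn=BusRdX+Flush  M[L3]=43
step 20: P0: store L2 := 35  ⟶  MIII  (L2)  txn=BusUpgr+Flush  M[L2]=56
step 21: P1: store L1 := 18  ⟶  IMII  (L1)  txn=BusRdX+Flush  M[L1]=5
step 22: P2: load  L3  ⟶  IOSI  (L3)  txn=BusRd  M[L3]=43
step 23: P2: load  L3  ⟶  IOSI  (L3)  txn=∅  M[L3]=43
step 24: P0: store L2 := 43  ⟶  MIII  (L2)  txn=∅  M[L2]=56
step 25: P0: load  L0  ⟶  SIIO  (L0)  txn=BusRd  M[L0]=39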